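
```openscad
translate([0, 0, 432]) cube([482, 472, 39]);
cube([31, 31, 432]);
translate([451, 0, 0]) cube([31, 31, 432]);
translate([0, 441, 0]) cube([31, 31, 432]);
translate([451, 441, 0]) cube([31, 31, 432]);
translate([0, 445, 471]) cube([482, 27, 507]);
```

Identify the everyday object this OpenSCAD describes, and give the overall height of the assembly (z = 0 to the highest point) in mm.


A chair. The overall height is 978 mm.

A slab on four corner posts with a tall panel at the back — a chair. The seat slab sits at z = 432 with thickness 39, and the 507 mm backrest starts at the seat top, so the overall height is 432 + 39 + 507 = 978 mm.


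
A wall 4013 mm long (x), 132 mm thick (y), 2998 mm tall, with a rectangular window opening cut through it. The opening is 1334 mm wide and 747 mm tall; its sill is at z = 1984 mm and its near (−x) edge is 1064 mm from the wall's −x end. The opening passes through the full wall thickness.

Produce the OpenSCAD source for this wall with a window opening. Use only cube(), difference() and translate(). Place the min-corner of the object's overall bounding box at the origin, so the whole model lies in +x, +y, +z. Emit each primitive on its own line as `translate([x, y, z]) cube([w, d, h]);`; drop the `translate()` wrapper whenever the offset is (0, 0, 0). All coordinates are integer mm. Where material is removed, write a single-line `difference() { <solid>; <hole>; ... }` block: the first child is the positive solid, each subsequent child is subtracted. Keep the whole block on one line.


difference() { cube([4013, 132, 2998]); translate([1064, 0, 1984]) cube([1334, 132, 747]); }


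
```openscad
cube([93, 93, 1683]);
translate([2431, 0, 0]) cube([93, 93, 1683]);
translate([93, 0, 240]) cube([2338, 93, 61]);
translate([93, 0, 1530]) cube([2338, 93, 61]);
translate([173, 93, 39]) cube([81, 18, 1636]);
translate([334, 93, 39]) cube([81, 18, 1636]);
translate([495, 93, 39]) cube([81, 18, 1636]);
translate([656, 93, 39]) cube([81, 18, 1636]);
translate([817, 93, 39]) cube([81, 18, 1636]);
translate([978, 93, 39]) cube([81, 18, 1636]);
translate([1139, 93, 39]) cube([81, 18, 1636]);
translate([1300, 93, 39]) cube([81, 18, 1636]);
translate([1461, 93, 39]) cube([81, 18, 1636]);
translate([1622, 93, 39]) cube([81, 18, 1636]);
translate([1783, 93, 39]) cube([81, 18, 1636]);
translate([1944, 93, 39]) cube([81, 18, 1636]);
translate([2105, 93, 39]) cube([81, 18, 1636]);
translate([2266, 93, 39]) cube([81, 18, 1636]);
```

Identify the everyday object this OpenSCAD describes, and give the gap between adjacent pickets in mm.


A fence section. The picket gap is 80 mm.

Two posts, two rails, 14 pickets — a fence section. Span 2338 mm holds 14 pickets of 81 mm with 15 equal gaps: ⌊(2338 − 14·81) / 15⌋ = 80 mm.


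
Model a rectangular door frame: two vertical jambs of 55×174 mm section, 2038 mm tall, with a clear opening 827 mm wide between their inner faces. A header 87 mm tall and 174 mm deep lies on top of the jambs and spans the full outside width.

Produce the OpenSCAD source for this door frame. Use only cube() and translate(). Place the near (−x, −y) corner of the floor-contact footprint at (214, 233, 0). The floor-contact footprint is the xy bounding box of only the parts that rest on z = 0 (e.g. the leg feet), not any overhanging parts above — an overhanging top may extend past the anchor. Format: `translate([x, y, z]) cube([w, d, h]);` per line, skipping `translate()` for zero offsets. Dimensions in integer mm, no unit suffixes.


translate([214, 233, 0]) cube([55, 174, 2038]);
translate([1096, 233, 0]) cube([55, 174, 2038]);
translate([214, 233, 2038]) cube([937, 174, 87]);


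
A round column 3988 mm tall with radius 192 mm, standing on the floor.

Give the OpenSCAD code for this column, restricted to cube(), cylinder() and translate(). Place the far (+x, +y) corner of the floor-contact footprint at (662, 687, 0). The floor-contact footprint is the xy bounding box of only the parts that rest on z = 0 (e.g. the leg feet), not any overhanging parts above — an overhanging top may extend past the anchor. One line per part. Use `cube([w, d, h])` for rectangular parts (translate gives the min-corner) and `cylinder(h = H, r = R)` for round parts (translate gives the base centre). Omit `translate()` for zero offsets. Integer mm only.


translate([470, 495, 0]) cylinder(h = 3988, r = 192);


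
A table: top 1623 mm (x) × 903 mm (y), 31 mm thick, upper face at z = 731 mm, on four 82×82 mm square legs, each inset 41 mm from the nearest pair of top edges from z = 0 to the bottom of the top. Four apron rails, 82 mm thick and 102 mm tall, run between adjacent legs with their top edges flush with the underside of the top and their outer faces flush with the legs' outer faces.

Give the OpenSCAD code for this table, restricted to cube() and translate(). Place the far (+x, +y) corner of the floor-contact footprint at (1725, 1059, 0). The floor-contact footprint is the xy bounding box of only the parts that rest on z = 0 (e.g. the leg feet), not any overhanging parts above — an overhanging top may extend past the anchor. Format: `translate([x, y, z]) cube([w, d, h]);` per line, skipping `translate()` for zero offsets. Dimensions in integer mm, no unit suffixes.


translate([143, 197, 700]) cube([1623, 903, 31]);
translate([184, 238, 0]) cube([82, 82, 700]);
translate([1643, 238, 0]) cube([82, 82, 700]);
translate([184, 977, 0]) cube([82, 82, 700]);
translate([1643, 977, 0]) cube([82, 82, 700]);
translate([266, 238, 598]) cube([1377, 82, 102]);
translate([266, 977, 598]) cube([1377, 82, 102]);
translate([184, 320, 598]) cube([82, 657, 102]);
translate([1643, 320, 598]) cube([82, 657, 102]);


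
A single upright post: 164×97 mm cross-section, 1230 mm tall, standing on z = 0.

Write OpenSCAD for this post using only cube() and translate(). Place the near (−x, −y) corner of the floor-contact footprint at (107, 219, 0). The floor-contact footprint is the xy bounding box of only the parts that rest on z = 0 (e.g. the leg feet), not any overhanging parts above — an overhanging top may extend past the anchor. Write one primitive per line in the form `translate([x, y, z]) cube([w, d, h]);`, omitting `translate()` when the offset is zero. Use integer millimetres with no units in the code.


translate([107, 219, 0]) cube([164, 97, 1230]);


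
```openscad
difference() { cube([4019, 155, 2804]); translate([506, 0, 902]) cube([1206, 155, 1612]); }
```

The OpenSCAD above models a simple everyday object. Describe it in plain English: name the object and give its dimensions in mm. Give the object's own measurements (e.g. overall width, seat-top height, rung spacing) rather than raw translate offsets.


A wall 4019 mm long (x), 155 mm thick (y), 2804 mm tall, with a rectangular window opening cut through it. The opening is 1206 mm wide and 1612 mm tall; its sill is at z = 902 mm and its near (−x) edge is 506 mm from the wall's −x end. The opening passes through the full wall thickness.


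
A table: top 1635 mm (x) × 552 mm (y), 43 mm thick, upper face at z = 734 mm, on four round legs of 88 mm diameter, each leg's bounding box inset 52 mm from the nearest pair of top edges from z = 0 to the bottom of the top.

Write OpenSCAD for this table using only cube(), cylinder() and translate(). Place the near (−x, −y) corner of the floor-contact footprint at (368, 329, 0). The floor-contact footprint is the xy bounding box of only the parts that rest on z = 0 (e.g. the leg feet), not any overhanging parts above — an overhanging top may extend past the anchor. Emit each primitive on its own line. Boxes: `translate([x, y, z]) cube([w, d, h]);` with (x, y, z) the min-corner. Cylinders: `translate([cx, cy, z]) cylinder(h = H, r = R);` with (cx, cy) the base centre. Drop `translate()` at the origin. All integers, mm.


translate([316, 277, 691]) cube([1635, 552, 43]);
translate([412, 373, 0]) cylinder(h = 691, r = 44);
translate([1855, 373, 0]) cylinder(h = 691, r = 44);
translate([412, 733, 0]) cylinder(h = 691, r = 44);
translate([1855, 733, 0]) cylinder(h = 691, r = 44);


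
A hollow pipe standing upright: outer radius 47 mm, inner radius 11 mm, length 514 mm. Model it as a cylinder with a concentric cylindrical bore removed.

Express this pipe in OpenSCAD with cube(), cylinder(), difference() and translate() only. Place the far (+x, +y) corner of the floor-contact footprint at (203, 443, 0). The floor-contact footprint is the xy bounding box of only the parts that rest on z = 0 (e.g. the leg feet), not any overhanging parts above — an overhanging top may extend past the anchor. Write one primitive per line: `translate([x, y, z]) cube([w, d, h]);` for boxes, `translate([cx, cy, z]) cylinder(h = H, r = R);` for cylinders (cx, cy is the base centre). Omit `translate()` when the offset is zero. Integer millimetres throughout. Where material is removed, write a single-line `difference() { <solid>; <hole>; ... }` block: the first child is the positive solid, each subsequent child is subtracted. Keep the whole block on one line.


difference() { translate([156, 396, 0]) cylinder(h = 514, r = 47); translate([156, 396, 0]) cylinder(h = 514, r = 11); }


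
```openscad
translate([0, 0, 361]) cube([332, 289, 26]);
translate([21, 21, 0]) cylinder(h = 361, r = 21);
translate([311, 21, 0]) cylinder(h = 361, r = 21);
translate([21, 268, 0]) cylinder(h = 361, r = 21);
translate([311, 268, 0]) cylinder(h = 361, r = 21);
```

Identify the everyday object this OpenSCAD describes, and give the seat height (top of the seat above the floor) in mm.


A stool. The seat height is 387 mm.

A 332×289×26 slab at z = 361 on four corner cylinders — a stool. The seat top is 361 + 26 = 387 mm.


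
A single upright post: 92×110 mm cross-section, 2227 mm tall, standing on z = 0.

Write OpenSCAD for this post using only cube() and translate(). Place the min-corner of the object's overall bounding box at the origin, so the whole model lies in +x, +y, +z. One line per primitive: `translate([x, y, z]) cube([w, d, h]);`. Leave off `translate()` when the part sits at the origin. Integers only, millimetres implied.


cube([92, 110, 2227]);


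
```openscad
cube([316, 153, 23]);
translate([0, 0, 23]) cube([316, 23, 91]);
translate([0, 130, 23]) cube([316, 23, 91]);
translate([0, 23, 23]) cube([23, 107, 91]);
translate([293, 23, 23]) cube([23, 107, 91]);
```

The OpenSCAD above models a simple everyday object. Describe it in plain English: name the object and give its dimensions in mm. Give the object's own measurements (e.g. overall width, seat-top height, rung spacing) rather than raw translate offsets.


An open-topped rectangular box: outside dimensions 316×153×114 mm, with a uniform wall and base thickness of 23 mm. The base is a full 316×153 slab on the floor; four walls sit on top of the base. The front and back walls (the −y and +y sides) span the full width; the two side walls fit between them.


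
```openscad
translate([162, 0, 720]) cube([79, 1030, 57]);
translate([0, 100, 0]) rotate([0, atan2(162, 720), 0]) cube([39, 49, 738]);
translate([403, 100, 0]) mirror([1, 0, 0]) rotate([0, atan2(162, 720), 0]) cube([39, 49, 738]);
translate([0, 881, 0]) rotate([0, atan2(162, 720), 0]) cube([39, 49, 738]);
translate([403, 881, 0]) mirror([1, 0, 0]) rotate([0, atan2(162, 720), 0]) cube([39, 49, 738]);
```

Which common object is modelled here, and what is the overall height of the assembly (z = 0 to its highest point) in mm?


A sawhorse. The overall height is 777 mm.

A beam across two mirrored pairs of raked legs — a sawhorse. The beam's underside is at z = 720 (matching the legs' vertical rise in atan2(162, 720)) and the beam is 57 mm tall, so its top is at 720 + 57 = 777 mm. The raked legs top out at the beam's underside, so that is the highest point.


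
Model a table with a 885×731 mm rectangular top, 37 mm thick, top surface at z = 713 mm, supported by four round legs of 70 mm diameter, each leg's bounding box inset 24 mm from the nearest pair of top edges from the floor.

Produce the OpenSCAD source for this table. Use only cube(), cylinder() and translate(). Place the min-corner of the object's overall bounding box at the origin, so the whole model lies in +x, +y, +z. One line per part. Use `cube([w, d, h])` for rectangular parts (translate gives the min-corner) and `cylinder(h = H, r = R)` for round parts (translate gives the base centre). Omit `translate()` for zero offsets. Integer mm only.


translate([0, 0, 676]) cube([885, 731, 37]);
translate([59, 59, 0]) cylinder(h = 676, r = 35);
translate([826, 59, 0]) cylinder(h = 676, r = 35);
translate([59, 672, 0]) cylinder(h = 676, r = 35);
translate([826, 672, 0]) cylinder(h = 676, r = 35);


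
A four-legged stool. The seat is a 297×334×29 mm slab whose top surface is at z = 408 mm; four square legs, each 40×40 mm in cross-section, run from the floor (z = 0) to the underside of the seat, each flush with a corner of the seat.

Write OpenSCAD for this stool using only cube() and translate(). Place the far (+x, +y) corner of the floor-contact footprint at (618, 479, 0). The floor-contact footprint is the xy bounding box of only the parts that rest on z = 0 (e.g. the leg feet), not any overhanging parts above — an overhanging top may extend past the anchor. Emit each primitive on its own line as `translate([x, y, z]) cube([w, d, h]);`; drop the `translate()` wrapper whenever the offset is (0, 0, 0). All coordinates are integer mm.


translate([321, 145, 379]) cube([297, 334, 29]);
translate([321, 145, 0]) cube([40, 40, 379]);
translate([578, 145, 0]) cube([40, 40, 379]);
translate([321, 439, 0]) cube([40, 40, 379]);
translate([578, 439, 0]) cube([40, 40, 379]);


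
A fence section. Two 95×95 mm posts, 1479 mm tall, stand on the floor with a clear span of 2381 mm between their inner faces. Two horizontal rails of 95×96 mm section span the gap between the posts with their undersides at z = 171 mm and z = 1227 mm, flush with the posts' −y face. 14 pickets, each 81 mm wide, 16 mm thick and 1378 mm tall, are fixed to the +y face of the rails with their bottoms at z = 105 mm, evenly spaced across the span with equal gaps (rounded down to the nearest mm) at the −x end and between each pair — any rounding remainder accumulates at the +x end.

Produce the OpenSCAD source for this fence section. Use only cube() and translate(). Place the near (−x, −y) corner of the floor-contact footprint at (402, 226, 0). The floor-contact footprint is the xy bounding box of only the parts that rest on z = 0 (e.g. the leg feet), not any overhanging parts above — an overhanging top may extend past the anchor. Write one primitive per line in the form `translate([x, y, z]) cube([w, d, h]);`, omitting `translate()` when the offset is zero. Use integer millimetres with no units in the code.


translate([402, 226, 0]) cube([95, 95, 1479]);
translate([2878, 226, 0]) cube([95, 95, 1479]);
translate([497, 226, 171]) cube([2381, 95, 96]);
translate([497, 226, 1227]) cube([2381, 95, 96]);
translate([580, 321, 105]) cube([81, 16, 1378]);
translate([744, 321, 105]) cube([81, 16, 1378]);
translate([908, 321, 105]) cube([81, 16, 1378]);
translate([1072, 321, 105]) cube([81, 16, 1378]);
translate([1236, 321, 105]) cube([81, 16, 1378]);
translate([1400, 321, 105]) cube([81, 16, 1378]);
translate([1564, 321, 105]) cube([81, 16, 1378]);
translate([1728, 321, 105]) cube([81, 16, 1378]);
translate([1892, 321, 105]) cube([81, 16, 1378]);
translate([2056, 321, 105]) cube([81, 16, 1378]);
translate([2220, 321, 105]) cube([81, 16, 1378]);
translate([2384, 321, 105]) cube([81, 16, 1378]);
translate([2548, 321, 105]) cube([81, 16, 1378]);
translate([2712, 321, 105]) cube([81, 16, 1378]);


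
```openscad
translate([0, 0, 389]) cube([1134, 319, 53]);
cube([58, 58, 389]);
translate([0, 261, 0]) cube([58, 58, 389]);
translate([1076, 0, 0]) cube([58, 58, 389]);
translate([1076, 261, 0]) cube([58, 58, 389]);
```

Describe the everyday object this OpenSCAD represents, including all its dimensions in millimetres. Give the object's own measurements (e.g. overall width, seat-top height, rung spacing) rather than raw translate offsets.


A long wooden bench with a 1134 mm (x) × 319 mm (y) seat, 53 mm thick, its top surface 442 mm above the floor. Four 58 mm square legs at the seat corners, flush with the edges, run from z = 0 to the seat underside.


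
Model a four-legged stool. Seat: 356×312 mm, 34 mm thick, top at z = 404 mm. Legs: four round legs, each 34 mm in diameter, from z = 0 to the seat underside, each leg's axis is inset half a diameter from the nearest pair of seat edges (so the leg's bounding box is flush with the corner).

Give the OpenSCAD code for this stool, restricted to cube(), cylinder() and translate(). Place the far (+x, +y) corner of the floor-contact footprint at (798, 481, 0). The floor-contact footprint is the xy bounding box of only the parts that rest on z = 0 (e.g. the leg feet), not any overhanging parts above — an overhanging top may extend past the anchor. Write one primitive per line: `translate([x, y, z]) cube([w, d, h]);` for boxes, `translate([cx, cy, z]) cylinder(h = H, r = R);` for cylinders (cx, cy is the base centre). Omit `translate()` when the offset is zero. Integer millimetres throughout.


// leg_h = 404 - 34 = 370
translate([442, 169, 370]) cube([356, 312, 34]);
translate([459, 186, 0]) cylinder(h = 370, r = 17);
translate([781, 186, 0]) cylinder(h = 370, r = 17);
translate([459, 464, 0]) cylinder(h = 370, r = 17);
translate([781, 464, 0]) cylinder(h = 370, r = 17);


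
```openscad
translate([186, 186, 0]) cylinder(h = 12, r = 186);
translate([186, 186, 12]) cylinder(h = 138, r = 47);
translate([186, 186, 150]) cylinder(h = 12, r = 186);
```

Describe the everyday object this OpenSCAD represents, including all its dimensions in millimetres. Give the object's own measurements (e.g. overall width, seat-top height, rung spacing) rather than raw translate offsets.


A spool: two coaxial disc flanges of radius 186 mm and thickness 12 mm, joined by a core cylinder of radius 47 mm and height 138 mm. The lower flange rests on z = 0 and the three cylinders share a vertical axis.


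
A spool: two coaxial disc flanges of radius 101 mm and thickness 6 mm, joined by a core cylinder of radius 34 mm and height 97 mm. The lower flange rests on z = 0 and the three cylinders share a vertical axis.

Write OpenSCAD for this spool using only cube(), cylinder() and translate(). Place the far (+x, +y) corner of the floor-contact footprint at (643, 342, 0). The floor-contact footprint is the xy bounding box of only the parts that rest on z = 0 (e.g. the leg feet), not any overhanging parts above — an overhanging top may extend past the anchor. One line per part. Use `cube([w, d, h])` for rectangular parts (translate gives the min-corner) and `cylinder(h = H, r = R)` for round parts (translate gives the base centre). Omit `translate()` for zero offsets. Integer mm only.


translate([542, 241, 0]) cylinder(h = 6, r = 101);
translate([542, 241, 6]) cylinder(h = 97, r = 34);
translate([542, 241, 103]) cylinder(h = 6, r = 101);


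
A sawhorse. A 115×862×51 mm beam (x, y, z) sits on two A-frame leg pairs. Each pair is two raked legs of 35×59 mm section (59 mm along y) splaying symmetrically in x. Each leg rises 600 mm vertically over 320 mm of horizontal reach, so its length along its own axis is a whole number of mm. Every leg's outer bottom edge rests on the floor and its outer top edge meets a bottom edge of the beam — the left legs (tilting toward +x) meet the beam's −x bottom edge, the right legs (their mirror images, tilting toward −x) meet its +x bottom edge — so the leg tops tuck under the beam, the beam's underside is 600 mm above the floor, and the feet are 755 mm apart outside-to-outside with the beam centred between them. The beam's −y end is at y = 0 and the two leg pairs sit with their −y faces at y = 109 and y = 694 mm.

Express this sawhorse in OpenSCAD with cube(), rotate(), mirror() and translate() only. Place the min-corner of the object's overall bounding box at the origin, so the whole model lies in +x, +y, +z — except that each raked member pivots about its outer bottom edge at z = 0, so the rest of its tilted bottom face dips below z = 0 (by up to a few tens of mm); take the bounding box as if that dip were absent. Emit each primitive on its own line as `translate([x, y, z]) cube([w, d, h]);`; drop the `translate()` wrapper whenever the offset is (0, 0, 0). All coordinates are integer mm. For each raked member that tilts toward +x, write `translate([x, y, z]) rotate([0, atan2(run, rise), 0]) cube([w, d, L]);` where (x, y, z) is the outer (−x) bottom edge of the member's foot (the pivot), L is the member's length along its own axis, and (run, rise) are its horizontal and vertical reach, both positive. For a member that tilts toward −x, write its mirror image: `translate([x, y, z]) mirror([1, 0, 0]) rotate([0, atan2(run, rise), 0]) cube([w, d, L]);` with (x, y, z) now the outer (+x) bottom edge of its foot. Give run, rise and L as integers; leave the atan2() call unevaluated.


translate([320, 0, 600]) cube([115, 862, 51]);
translate([0, 109, 0]) rotate([0, atan2(320, 600), 0]) cube([35, 59, 680]);
translate([755, 109, 0]) mirror([1, 0, 0]) rotate([0, atan2(320, 600), 0]) cube([35, 59, 680]);
translate([0, 694, 0]) rotate([0, atan2(320, 600), 0]) cube([35, 59, 680]);
translate([755, 694, 0]) mirror([1, 0, 0]) rotate([0, atan2(320, 600), 0]) cube([35, 59, 680]);


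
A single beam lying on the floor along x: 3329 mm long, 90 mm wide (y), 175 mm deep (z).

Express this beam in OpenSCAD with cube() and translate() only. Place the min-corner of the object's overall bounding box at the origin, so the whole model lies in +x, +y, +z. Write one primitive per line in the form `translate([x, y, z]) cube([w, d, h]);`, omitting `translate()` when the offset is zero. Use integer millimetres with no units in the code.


cube([3329, 90, 175]);


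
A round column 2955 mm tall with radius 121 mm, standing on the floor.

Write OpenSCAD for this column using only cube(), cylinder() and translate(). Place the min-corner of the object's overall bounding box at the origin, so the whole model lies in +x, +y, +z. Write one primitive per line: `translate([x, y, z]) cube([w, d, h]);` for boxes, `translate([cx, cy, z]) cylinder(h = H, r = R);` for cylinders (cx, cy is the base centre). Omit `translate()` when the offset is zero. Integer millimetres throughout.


translate([121, 121, 0]) cylinder(h = 2955, r = 121);


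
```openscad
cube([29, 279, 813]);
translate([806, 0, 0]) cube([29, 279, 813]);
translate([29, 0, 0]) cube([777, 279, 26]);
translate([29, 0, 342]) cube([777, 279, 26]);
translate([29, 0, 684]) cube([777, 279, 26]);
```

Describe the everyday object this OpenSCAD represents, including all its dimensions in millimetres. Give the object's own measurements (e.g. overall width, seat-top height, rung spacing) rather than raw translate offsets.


An open bookshelf. Two side panels, each 29 mm thick, 279 mm deep and 813 mm tall, stand 835 mm apart (outside-to-outside). Between them sit 3 shelves, each 26 mm thick and 279 mm deep, spanning the full gap between the sides. The bottom shelf rests on the floor (its underside at z = 0) and the clear gap between one shelf's top and the next shelf's underside is 316 mm.


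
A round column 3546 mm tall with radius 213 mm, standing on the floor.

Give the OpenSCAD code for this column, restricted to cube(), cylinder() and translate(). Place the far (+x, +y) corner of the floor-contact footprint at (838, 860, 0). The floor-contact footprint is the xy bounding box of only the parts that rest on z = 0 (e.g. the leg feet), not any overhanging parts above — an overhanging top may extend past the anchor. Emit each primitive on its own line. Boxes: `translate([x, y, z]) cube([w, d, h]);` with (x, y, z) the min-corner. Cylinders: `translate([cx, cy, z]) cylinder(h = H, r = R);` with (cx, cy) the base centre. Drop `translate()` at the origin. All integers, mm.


translate([625, 647, 0]) cylinder(h = 3546, r = 213);


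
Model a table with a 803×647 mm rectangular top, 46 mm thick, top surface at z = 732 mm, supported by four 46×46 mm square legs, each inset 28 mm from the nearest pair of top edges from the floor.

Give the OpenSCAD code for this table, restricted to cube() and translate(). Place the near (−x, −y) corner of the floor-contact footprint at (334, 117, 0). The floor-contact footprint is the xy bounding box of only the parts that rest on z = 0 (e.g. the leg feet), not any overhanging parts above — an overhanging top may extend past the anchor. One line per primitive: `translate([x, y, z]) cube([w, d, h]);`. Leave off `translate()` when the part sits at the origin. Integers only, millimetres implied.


// leg_h = 732 - 46 = 686
translate([306, 89, 686]) cube([803, 647, 46]);
translate([334, 117, 0]) cube([46, 46, 686]);
translate([1035, 117, 0]) cube([46, 46, 686]);
translate([334, 662, 0]) cube([46, 46, 686]);
translate([1035, 662, 0]) cube([46, 46, 686]);


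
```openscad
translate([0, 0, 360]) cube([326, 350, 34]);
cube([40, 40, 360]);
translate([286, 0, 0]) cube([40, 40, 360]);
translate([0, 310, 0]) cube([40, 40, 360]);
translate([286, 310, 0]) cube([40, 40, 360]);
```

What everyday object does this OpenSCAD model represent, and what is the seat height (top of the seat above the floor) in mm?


A stool. The seat height is 394 mm.

A 326×350×34 slab at z = 360 on four corner posts — a stool. The seat top is 360 + 34 = 394 mm.


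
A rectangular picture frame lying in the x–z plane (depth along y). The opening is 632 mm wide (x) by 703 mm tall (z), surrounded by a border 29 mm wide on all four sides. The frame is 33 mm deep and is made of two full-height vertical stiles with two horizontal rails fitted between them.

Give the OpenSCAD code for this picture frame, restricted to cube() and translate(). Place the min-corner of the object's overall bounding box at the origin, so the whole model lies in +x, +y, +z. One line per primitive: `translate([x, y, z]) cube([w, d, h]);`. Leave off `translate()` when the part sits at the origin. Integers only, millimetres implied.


cube([29, 33, 761]);
translate([661, 0, 0]) cube([29, 33, 761]);
translate([29, 0, 0]) cube([632, 33, 29]);
translate([29, 0, 732]) cube([632, 33, 29]);


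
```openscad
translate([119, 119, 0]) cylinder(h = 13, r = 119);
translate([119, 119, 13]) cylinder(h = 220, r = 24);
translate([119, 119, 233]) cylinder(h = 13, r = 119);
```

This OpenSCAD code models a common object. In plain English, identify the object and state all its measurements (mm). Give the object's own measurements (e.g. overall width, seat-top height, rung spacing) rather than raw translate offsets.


A spool: two coaxial disc flanges of radius 119 mm and thickness 13 mm, joined by a core cylinder of radius 24 mm and height 220 mm. The lower flange rests on z = 0 and the three cylinders share a vertical axis.


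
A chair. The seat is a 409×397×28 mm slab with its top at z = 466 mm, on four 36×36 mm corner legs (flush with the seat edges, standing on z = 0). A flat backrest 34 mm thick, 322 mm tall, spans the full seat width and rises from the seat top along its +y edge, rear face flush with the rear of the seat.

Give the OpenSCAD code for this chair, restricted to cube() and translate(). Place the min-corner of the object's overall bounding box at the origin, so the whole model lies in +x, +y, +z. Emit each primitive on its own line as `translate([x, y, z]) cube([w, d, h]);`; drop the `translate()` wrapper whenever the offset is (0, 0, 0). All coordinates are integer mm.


// leg_h = 466 - 28 = 438
translate([0, 0, 438]) cube([409, 397, 28]);
cube([36, 36, 438]);
translate([373, 0, 0]) cube([36, 36, 438]);
translate([0, 361, 0]) cube([36, 36, 438]);
translate([373, 361, 0]) cube([36, 36, 438]);
translate([0, 363, 466]) cube([409, 34, 322]);


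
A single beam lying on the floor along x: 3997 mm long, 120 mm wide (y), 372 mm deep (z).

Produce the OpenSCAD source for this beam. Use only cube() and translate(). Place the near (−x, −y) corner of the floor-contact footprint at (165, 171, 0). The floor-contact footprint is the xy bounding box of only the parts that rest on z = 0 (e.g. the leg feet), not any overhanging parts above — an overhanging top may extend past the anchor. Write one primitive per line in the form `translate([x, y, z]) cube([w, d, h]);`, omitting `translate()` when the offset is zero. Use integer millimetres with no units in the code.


translate([165, 171, 0]) cube([3997, 120, 372]);


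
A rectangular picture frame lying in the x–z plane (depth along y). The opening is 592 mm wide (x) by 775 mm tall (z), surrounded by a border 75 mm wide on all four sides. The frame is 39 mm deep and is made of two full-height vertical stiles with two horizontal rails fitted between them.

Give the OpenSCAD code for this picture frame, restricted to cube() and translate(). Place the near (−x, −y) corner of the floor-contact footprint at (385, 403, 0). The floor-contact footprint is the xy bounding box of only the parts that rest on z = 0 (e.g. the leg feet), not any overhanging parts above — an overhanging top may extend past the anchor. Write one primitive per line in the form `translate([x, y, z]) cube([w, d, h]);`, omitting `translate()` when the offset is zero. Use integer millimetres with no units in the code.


translate([385, 403, 0]) cube([75, 39, 925]);
translate([1052, 403, 0]) cube([75, 39, 925]);
translate([460, 403, 0]) cube([592, 39, 75]);
translate([460, 403, 850]) cube([592, 39, 75]);


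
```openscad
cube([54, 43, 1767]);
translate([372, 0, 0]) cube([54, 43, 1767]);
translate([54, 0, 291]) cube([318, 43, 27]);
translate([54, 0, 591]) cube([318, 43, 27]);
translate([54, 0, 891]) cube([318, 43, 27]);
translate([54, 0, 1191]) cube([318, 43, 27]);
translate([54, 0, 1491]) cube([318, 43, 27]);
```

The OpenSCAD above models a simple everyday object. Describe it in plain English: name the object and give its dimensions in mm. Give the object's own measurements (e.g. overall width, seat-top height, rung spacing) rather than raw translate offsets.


A straight ladder. Two 54×43 mm vertical rails, 1767 mm tall, stand 426 mm apart (outside-to-outside) with their front faces coplanar on the −y side. 5 rungs, each 43 mm deep and 27 mm tall, span between the inner faces of the rails, front faces flush with the rails. The lowest rung's underside is at z = 291 mm and rungs are spaced 300 mm apart (underside to underside).


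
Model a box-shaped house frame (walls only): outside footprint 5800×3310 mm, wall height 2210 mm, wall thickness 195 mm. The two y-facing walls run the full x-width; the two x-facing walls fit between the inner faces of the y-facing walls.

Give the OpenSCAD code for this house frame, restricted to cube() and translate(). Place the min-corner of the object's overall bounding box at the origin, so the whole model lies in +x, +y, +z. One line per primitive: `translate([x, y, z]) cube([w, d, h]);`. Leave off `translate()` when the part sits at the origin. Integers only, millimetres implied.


cube([5800, 195, 2210]);
translate([0, 3115, 0]) cube([5800, 195, 2210]);
translate([0, 195, 0]) cube([195, 2920, 2210]);
translate([5605, 195, 0]) cube([195, 2920, 2210]);


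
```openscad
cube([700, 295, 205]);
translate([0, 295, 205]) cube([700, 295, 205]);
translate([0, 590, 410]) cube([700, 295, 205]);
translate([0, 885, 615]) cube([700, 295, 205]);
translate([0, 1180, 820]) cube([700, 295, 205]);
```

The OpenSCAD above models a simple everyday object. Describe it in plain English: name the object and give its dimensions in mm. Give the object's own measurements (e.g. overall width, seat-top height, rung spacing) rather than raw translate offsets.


A straight staircase of 5 solid steps. Each step is 700 mm wide (x), 295 mm deep (y, the going) and 205 mm tall (the rise). The first step rests on the floor; each subsequent step sits one going further in +y and one rise higher in +z, directly behind and above the previous step with no overlap.


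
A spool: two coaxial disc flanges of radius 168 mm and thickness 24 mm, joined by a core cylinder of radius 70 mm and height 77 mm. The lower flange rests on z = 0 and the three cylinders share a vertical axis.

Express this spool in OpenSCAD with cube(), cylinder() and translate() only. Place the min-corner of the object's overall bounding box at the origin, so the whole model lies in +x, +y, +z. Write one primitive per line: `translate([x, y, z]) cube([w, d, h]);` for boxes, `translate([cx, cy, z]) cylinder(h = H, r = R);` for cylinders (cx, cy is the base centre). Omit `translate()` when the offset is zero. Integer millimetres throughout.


translate([168, 168, 0]) cylinder(h = 24, r = 168);
translate([168, 168, 24]) cylinder(h = 77, r = 70);
translate([168, 168, 101]) cylinder(h = 24, r = 168);


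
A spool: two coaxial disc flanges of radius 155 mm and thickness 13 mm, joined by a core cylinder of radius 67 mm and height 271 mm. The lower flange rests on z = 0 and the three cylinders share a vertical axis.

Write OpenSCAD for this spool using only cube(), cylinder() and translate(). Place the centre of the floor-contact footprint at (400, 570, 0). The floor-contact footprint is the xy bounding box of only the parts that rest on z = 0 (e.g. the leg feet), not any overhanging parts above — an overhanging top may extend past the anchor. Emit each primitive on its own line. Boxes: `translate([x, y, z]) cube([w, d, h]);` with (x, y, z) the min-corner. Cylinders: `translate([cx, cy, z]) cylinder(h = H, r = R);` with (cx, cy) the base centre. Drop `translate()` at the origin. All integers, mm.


translate([400, 570, 0]) cylinder(h = 13, r = 155);
translate([400, 570, 13]) cylinder(h = 271, r = 67);
translate([400, 570, 284]) cylinder(h = 13, r = 155);


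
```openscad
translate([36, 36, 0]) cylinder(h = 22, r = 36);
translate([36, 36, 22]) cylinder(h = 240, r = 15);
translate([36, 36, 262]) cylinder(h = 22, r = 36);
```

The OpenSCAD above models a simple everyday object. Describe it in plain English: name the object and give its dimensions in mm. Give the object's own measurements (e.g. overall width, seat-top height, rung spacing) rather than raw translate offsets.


A spool: two coaxial disc flanges of radius 36 mm and thickness 22 mm, joined by a core cylinder of radius 15 mm and height 240 mm. The lower flange rests on z = 0 and the three cylinders share a vertical axis.


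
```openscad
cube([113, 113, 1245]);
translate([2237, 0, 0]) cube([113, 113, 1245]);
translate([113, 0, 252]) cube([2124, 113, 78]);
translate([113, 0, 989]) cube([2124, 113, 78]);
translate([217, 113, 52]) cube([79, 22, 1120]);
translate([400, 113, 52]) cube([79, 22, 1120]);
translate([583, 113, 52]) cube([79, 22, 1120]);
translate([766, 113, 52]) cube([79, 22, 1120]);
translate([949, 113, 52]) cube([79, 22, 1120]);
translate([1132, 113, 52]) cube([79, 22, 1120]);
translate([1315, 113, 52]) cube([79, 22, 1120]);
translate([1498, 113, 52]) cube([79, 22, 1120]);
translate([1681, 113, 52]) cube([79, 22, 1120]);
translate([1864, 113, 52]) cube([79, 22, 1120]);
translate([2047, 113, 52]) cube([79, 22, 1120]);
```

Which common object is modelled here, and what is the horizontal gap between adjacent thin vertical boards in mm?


A fence section. The picket gap is 104 mm.

Two posts, two rails, 11 pickets — a fence section. Span 2124 mm holds 11 pickets of 79 mm with 12 equal gaps: ⌊(2124 − 11·79) / 12⌋ = 104 mm.


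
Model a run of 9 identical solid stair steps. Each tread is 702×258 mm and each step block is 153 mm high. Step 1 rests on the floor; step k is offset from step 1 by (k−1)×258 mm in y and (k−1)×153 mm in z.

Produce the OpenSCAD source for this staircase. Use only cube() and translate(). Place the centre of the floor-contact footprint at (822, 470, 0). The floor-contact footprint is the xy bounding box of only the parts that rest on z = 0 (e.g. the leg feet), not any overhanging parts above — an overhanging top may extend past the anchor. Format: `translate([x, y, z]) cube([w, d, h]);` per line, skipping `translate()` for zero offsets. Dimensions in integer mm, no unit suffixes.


translate([471, 341, 0]) cube([702, 258, 153]);
translate([471, 599, 153]) cube([702, 258, 153]);
translate([471, 857, 306]) cube([702, 258, 153]);
translate([471, 1115, 459]) cube([702, 258, 153]);
translate([471, 1373, 612]) cube([702, 258, 153]);
translate([471, 1631, 765]) cube([702, 258, 153]);
translate([471, 1889, 918]) cube([702, 258, 153]);
translate([471, 2147, 1071]) cube([702, 258, 153]);
translate([471, 2405, 1224]) cube([702, 258, 153]);


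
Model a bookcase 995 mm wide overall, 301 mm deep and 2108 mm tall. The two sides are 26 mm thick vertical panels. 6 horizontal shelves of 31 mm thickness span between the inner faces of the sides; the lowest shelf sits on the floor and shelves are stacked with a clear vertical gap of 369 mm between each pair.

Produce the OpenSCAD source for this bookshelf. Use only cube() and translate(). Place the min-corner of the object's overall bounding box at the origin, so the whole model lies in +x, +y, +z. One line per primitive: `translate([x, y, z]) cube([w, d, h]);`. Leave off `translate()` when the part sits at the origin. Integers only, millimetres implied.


cube([26, 301, 2108]);
translate([969, 0, 0]) cube([26, 301, 2108]);
translate([26, 0, 0]) cube([943, 301, 31]);
translate([26, 0, 400]) cube([943, 301, 31]);
translate([26, 0, 800]) cube([943, 301, 31]);
translate([26, 0, 1200]) cube([943, 301, 31]);
translate([26, 0, 1600]) cube([943, 301, 31]);
translate([26, 0, 2000]) cube([943, 301, 31]);


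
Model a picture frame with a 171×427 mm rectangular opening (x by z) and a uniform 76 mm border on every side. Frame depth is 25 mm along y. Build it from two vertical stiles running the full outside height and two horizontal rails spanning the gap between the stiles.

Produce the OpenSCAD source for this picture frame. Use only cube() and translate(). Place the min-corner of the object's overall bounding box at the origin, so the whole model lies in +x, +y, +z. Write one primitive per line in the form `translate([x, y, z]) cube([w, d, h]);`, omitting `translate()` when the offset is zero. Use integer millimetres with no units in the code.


cube([76, 25, 579]);
translate([247, 0, 0]) cube([76, 25, 579]);
translate([76, 0, 0]) cube([171, 25, 76]);
translate([76, 0, 503]) cube([171, 25, 76]);


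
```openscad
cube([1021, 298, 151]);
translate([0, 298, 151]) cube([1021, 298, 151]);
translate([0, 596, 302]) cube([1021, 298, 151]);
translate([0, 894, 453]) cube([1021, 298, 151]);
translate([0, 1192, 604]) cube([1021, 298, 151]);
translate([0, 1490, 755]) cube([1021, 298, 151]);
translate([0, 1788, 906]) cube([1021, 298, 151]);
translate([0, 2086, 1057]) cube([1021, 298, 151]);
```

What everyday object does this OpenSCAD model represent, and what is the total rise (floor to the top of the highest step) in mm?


A staircase. The total rise is 1208 mm.

8 identical blocks, each offset up and back from the previous — a staircase. Each step is 151 mm tall and there are 8 of them, so the total rise is 8 × 151 = 1208 mm.


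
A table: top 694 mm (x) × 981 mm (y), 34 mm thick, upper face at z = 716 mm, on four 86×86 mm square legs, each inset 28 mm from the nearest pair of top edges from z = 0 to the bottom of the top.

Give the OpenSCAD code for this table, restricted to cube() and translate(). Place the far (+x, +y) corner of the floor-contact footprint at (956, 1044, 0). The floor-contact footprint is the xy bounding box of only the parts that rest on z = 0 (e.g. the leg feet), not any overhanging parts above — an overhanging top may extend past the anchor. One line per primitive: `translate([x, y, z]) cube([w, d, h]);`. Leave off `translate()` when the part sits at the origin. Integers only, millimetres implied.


translate([290, 91, 682]) cube([694, 981, 34]);
translate([318, 119, 0]) cube([86, 86, 682]);
translate([870, 119, 0]) cube([86, 86, 682]);
translate([318, 958, 0]) cube([86, 86, 682]);
translate([870, 958, 0]) cube([86, 86, 682]);
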